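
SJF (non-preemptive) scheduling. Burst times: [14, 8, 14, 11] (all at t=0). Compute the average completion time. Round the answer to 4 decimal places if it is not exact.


SJF order (ascending): [8, 11, 14, 14]
Completion times:
  Job 1: burst=8, C=8
  Job 2: burst=11, C=19
  Job 3: burst=14, C=33
  Job 4: burst=14, C=47
Average completion = 107/4 = 26.75

26.75


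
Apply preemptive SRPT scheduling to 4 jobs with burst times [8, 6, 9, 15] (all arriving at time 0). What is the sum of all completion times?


Since all jobs arrive at t=0, SRPT equals SPT ordering.
SPT order: [6, 8, 9, 15]
Completion times:
  Job 1: p=6, C=6
  Job 2: p=8, C=14
  Job 3: p=9, C=23
  Job 4: p=15, C=38
Total completion time = 6 + 14 + 23 + 38 = 81

81


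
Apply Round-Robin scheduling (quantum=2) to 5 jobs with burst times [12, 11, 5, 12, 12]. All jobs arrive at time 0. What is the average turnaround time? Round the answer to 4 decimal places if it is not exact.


Time quantum = 2
Execution trace:
  J1 runs 2 units, time = 2
  J2 runs 2 units, time = 4
  J3 runs 2 units, time = 6
  J4 runs 2 units, time = 8
  J5 runs 2 units, time = 10
  J1 runs 2 units, time = 12
  J2 runs 2 units, time = 14
  J3 runs 2 units, time = 16
  J4 runs 2 units, time = 18
  J5 runs 2 units, time = 20
  J1 runs 2 units, time = 22
  J2 runs 2 units, time = 24
  J3 runs 1 units, time = 25
  J4 runs 2 units, time = 27
  J5 runs 2 units, time = 29
  J1 runs 2 units, time = 31
  J2 runs 2 units, time = 33
  J4 runs 2 units, time = 35
  J5 runs 2 units, time = 37
  J1 runs 2 units, time = 39
  J2 runs 2 units, time = 41
  J4 runs 2 units, time = 43
  J5 runs 2 units, time = 45
  J1 runs 2 units, time = 47
  J2 runs 1 units, time = 48
  J4 runs 2 units, time = 50
  J5 runs 2 units, time = 52
Finish times: [47, 48, 25, 50, 52]
Average turnaround = 222/5 = 44.4

44.4


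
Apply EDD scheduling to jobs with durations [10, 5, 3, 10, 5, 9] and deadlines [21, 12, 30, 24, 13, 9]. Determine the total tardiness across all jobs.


Sort by due date (EDD order): [(9, 9), (5, 12), (5, 13), (10, 21), (10, 24), (3, 30)]
Compute completion times and tardiness:
  Job 1: p=9, d=9, C=9, tardiness=max(0,9-9)=0
  Job 2: p=5, d=12, C=14, tardiness=max(0,14-12)=2
  Job 3: p=5, d=13, C=19, tardiness=max(0,19-13)=6
  Job 4: p=10, d=21, C=29, tardiness=max(0,29-21)=8
  Job 5: p=10, d=24, C=39, tardiness=max(0,39-24)=15
  Job 6: p=3, d=30, C=42, tardiness=max(0,42-30)=12
Total tardiness = 43

43


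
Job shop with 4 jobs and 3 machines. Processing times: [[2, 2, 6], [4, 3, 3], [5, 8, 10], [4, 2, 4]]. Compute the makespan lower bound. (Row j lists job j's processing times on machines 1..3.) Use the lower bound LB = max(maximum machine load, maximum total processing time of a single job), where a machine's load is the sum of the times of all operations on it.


Machine loads:
  Machine 1: 2 + 4 + 5 + 4 = 15
  Machine 2: 2 + 3 + 8 + 2 = 15
  Machine 3: 6 + 3 + 10 + 4 = 23
Max machine load = 23
Job totals:
  Job 1: 10
  Job 2: 10
  Job 3: 23
  Job 4: 10
Max job total = 23
Lower bound = max(23, 23) = 23

23


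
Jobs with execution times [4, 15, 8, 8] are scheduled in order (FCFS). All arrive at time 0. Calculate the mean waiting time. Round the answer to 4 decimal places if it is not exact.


FCFS order (as given): [4, 15, 8, 8]
Waiting times:
  Job 1: wait = 0
  Job 2: wait = 4
  Job 3: wait = 19
  Job 4: wait = 27
Sum of waiting times = 50
Average waiting time = 50/4 = 12.5

12.5


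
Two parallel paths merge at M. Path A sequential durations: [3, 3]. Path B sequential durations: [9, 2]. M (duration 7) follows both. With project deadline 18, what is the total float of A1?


Forward pass: ES(A1) = sum of predecessors on chain A = 0
EF = ES + duration = 0 + 3 = 3
Backward pass: LF(M) = deadline = 18; LS(M) = 18 - 7 = 11
LF(A1) = LS(M) - sum(successors on chain A) = 11 - 3 = 8
LS = LF - duration = 8 - 3 = 5
Total float = LS - ES = 5 - 0 = 5

5


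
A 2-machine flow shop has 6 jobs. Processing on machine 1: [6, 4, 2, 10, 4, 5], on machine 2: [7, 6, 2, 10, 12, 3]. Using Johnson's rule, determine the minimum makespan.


Apply Johnson's rule:
  Group 1 (a <= b): [(3, 2, 2), (2, 4, 6), (5, 4, 12), (1, 6, 7), (4, 10, 10)]
  Group 2 (a > b): [(6, 5, 3)]
Optimal job order: [3, 2, 5, 1, 4, 6]
Schedule:
  Job 3: M1 done at 2, M2 done at 4
  Job 2: M1 done at 6, M2 done at 12
  Job 5: M1 done at 10, M2 done at 24
  Job 1: M1 done at 16, M2 done at 31
  Job 4: M1 done at 26, M2 done at 41
  Job 6: M1 done at 31, M2 done at 44
Makespan = 44

44


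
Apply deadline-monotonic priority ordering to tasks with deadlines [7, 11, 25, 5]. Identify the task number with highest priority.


Sort tasks by relative deadline (ascending):
  Task 4: deadline = 5
  Task 1: deadline = 7
  Task 2: deadline = 11
  Task 3: deadline = 25
Priority order (highest first): [4, 1, 2, 3]
Highest priority task = 4

4


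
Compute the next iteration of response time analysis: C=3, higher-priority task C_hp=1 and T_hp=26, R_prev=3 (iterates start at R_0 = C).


R_next = C + ceil(R_prev / T_hp) * C_hp
ceil(3 / 26) = ceil(0.1154) = 1
Interference = 1 * 1 = 1
R_next = 3 + 1 = 4

4


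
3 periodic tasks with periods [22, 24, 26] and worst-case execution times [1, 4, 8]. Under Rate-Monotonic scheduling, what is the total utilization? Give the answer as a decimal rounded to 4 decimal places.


Compute individual utilizations (exact fractions):
  Task 1: C/T = 1/22 (approx. 0.0455)
  Task 2: C/T = 4/24 = 1/6 (approx. 0.1667)
  Task 3: C/T = 8/26 = 4/13 (approx. 0.3077)
Total utilization U = 1/22 + 1/6 + 4/13 = 223/429
Rounded to 4 decimal places: U = 0.5198
RM (Liu & Layland) bound for 3 tasks = 0.779763; compare with U = 223/429 (approx. 0.519814)
U <= bound, so schedulable by RM sufficient condition.

0.5198


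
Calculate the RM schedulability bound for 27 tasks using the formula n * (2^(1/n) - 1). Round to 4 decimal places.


Compute 2^(1/27) = 1.0260044847
Subtract 1: 1.0260044847 - 1 = 0.0260044847
Multiply by n: 27 * 0.0260044847 = 0.7021210869
Round to 4 dp: 0.7021

0.7021


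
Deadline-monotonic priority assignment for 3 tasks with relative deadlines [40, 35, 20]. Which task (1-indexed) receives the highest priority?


Sort tasks by relative deadline (ascending):
  Task 3: deadline = 20
  Task 2: deadline = 35
  Task 1: deadline = 40
Priority order (highest first): [3, 2, 1]
Highest priority task = 3

3


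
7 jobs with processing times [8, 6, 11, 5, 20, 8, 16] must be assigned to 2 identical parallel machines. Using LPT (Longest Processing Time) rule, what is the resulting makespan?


Sort jobs in decreasing order (LPT): [20, 16, 11, 8, 8, 6, 5]
Assign each job to the least loaded machine:
  Machine 1: jobs [20, 8, 6, 5], load = 39
  Machine 2: jobs [16, 11, 8], load = 35
Makespan = max load = 39

39


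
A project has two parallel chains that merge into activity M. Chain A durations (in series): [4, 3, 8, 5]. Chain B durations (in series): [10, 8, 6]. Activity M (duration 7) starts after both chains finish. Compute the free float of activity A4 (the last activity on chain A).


ES(A4) = sum of predecessors on chain A = 15
EF(A4) = ES + duration = 15 + 5 = 20
Successor of A4 is M. ES(M) = max(sum(A), sum(B)) = max(20, 24) = 24
Free float = ES(successor) - EF(current) = 24 - 20 = 4

4


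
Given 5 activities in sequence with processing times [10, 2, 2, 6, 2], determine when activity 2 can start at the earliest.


Activity 2 starts after activities 1 through 1 complete.
Predecessor durations: [10]
ES = 10 = 10

10


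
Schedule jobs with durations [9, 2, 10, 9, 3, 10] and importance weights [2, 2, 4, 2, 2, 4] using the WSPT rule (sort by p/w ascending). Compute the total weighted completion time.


Compute p/w ratios and sort ascending (WSPT): [(2, 2), (3, 2), (10, 4), (10, 4), (9, 2), (9, 2)]
Compute weighted completion times:
  Job (p=2,w=2): C=2, w*C=2*2=4
  Job (p=3,w=2): C=5, w*C=2*5=10
  Job (p=10,w=4): C=15, w*C=4*15=60
  Job (p=10,w=4): C=25, w*C=4*25=100
  Job (p=9,w=2): C=34, w*C=2*34=68
  Job (p=9,w=2): C=43, w*C=2*43=86
Total weighted completion time = 328

328


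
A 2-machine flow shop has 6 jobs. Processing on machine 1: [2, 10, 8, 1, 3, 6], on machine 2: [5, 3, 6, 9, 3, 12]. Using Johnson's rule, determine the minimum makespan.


Apply Johnson's rule:
  Group 1 (a <= b): [(4, 1, 9), (1, 2, 5), (5, 3, 3), (6, 6, 12)]
  Group 2 (a > b): [(3, 8, 6), (2, 10, 3)]
Optimal job order: [4, 1, 5, 6, 3, 2]
Schedule:
  Job 4: M1 done at 1, M2 done at 10
  Job 1: M1 done at 3, M2 done at 15
  Job 5: M1 done at 6, M2 done at 18
  Job 6: M1 done at 12, M2 done at 30
  Job 3: M1 done at 20, M2 done at 36
  Job 2: M1 done at 30, M2 done at 39
Makespan = 39

39


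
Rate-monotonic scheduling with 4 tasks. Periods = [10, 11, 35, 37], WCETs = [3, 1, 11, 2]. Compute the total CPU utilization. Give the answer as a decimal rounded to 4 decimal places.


Compute individual utilizations (exact fractions):
  Task 1: C/T = 3/10 (approx. 0.3)
  Task 2: C/T = 1/11 (approx. 0.0909)
  Task 3: C/T = 11/35 (approx. 0.3143)
  Task 4: C/T = 2/37 (approx. 0.0541)
Total utilization U = 3/10 + 1/11 + 11/35 + 2/37 = 21631/28490
Rounded to 4 decimal places: U = 0.7592
RM (Liu & Layland) bound for 4 tasks = 0.756828; compare with U = 21631/28490 (approx. 0.759249)
bound < U <= 1, so the RM sufficient condition is not met (inconclusive; an exact test such as response-time analysis is needed).

0.7592


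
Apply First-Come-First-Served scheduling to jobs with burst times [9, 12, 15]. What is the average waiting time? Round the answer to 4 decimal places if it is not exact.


FCFS order (as given): [9, 12, 15]
Waiting times:
  Job 1: wait = 0
  Job 2: wait = 9
  Job 3: wait = 21
Sum of waiting times = 30
Average waiting time = 30/3 = 10.0

10.0


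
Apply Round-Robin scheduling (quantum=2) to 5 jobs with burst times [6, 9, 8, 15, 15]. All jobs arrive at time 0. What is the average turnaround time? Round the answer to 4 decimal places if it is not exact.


Time quantum = 2
Execution trace:
  J1 runs 2 units, time = 2
  J2 runs 2 units, time = 4
  J3 runs 2 units, time = 6
  J4 runs 2 units, time = 8
  J5 runs 2 units, time = 10
  J1 runs 2 units, time = 12
  J2 runs 2 units, time = 14
  J3 runs 2 units, time = 16
  J4 runs 2 units, time = 18
  J5 runs 2 units, time = 20
  J1 runs 2 units, time = 22
  J2 runs 2 units, time = 24
  J3 runs 2 units, time = 26
  J4 runs 2 units, time = 28
  J5 runs 2 units, time = 30
  J2 runs 2 units, time = 32
  J3 runs 2 units, time = 34
  J4 runs 2 units, time = 36
  J5 runs 2 units, time = 38
  J2 runs 1 units, time = 39
  J4 runs 2 units, time = 41
  J5 runs 2 units, time = 43
  J4 runs 2 units, time = 45
  J5 runs 2 units, time = 47
  J4 runs 2 units, time = 49
  J5 runs 2 units, time = 51
  J4 runs 1 units, time = 52
  J5 runs 1 units, time = 53
Finish times: [22, 39, 34, 52, 53]
Average turnaround = 200/5 = 40.0

40.0


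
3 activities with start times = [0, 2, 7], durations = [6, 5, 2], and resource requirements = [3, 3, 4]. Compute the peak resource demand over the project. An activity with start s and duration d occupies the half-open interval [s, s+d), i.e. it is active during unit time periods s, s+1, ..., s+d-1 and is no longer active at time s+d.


Each activity i is active on [start_i, start_i + duration_i).
Compute total resource usage per time slot:
  t=0: active resources = [3], total = 3
  t=1: active resources = [3], total = 3
  t=2: active resources = [3, 3], total = 6
  t=3: active resources = [3, 3], total = 6
  t=4: active resources = [3, 3], total = 6
  t=5: active resources = [3, 3], total = 6
  t=6: active resources = [3], total = 3
  t=7: active resources = [4], total = 4
  t=8: active resources = [4], total = 4
Peak resource demand = 6

6


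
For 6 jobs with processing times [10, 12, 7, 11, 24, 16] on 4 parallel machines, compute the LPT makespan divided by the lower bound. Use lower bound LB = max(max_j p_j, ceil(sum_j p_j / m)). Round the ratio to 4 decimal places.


LPT order: [24, 16, 12, 11, 10, 7]
Machine loads after assignment: [24, 16, 19, 21]
LPT makespan = 24
Lower bound = max(max_job, ceil(total/4)) = max(24, 20) = 24
Ratio = 24 / 24 = 1.0

1.0


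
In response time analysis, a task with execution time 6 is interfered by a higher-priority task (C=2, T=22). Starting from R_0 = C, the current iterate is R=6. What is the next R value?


R_next = C + ceil(R_prev / T_hp) * C_hp
ceil(6 / 22) = ceil(0.2727) = 1
Interference = 1 * 2 = 2
R_next = 6 + 2 = 8

8


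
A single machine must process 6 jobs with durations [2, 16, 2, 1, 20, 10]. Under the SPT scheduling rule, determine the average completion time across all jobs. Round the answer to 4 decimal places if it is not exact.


Sort jobs by processing time (SPT order): [1, 2, 2, 10, 16, 20]
Compute completion times sequentially:
  Job 1: processing = 1, completes at 1
  Job 2: processing = 2, completes at 3
  Job 3: processing = 2, completes at 5
  Job 4: processing = 10, completes at 15
  Job 5: processing = 16, completes at 31
  Job 6: processing = 20, completes at 51
Sum of completion times = 106
Average completion time = 106/6 = 17.6667

17.6667


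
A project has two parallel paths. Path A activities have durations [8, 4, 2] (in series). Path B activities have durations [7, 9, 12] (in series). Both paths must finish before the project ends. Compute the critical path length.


Path A total = 8 + 4 + 2 = 14
Path B total = 7 + 9 + 12 = 28
Critical path = longest path = max(14, 28) = 28

28


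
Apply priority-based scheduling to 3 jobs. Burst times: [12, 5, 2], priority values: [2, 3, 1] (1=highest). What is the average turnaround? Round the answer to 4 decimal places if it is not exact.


Sort by priority (ascending = highest first):
Order: [(1, 2), (2, 12), (3, 5)]
Completion times:
  Priority 1, burst=2, C=2
  Priority 2, burst=12, C=14
  Priority 3, burst=5, C=19
Average turnaround = 35/3 = 11.6667

11.6667


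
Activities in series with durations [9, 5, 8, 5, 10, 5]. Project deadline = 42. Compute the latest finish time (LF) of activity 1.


LF(activity 1) = deadline - sum of successor durations
Successors: activities 2 through 6 with durations [5, 8, 5, 10, 5]
Sum of successor durations = 33
LF = 42 - 33 = 9

9


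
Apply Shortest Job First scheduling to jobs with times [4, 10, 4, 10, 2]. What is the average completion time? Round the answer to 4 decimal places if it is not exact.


SJF order (ascending): [2, 4, 4, 10, 10]
Completion times:
  Job 1: burst=2, C=2
  Job 2: burst=4, C=6
  Job 3: burst=4, C=10
  Job 4: burst=10, C=20
  Job 5: burst=10, C=30
Average completion = 68/5 = 13.6

13.6


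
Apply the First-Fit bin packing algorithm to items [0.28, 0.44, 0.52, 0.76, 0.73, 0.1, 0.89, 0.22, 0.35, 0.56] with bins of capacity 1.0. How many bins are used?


Place items sequentially using First-Fit:
  Item 0.28 -> new Bin 1
  Item 0.44 -> Bin 1 (now 0.72)
  Item 0.52 -> new Bin 2
  Item 0.76 -> new Bin 3
  Item 0.73 -> new Bin 4
  Item 0.1 -> Bin 1 (now 0.82)
  Item 0.89 -> new Bin 5
  Item 0.22 -> Bin 2 (now 0.74)
  Item 0.35 -> new Bin 6
  Item 0.56 -> Bin 6 (now 0.91)
Total bins used = 6

6


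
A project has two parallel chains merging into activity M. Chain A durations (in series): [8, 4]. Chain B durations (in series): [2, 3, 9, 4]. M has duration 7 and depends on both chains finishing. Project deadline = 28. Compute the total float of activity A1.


Forward pass: ES(A1) = sum of predecessors on chain A = 0
EF = ES + duration = 0 + 8 = 8
Backward pass: LF(M) = deadline = 28; LS(M) = 28 - 7 = 21
LF(A1) = LS(M) - sum(successors on chain A) = 21 - 4 = 17
LS = LF - duration = 17 - 8 = 9
Total float = LS - ES = 9 - 0 = 9

9


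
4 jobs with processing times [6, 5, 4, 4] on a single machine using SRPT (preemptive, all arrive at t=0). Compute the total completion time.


Since all jobs arrive at t=0, SRPT equals SPT ordering.
SPT order: [4, 4, 5, 6]
Completion times:
  Job 1: p=4, C=4
  Job 2: p=4, C=8
  Job 3: p=5, C=13
  Job 4: p=6, C=19
Total completion time = 4 + 8 + 13 + 19 = 44

44


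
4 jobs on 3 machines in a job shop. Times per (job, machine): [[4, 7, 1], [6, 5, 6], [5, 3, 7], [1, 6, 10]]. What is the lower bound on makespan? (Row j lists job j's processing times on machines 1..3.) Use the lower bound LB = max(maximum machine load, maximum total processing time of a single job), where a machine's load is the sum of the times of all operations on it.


Machine loads:
  Machine 1: 4 + 6 + 5 + 1 = 16
  Machine 2: 7 + 5 + 3 + 6 = 21
  Machine 3: 1 + 6 + 7 + 10 = 24
Max machine load = 24
Job totals:
  Job 1: 12
  Job 2: 17
  Job 3: 15
  Job 4: 17
Max job total = 17
Lower bound = max(24, 17) = 24

24


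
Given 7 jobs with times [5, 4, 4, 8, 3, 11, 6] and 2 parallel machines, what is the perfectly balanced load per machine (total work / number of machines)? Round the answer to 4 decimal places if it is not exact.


Total processing time = 5 + 4 + 4 + 8 + 3 + 11 + 6 = 41
Number of machines = 2
Ideal balanced load = 41 / 2 = 20.5

20.5


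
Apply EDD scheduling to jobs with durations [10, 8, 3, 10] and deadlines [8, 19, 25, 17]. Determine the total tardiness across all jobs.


Sort by due date (EDD order): [(10, 8), (10, 17), (8, 19), (3, 25)]
Compute completion times and tardiness:
  Job 1: p=10, d=8, C=10, tardiness=max(0,10-8)=2
  Job 2: p=10, d=17, C=20, tardiness=max(0,20-17)=3
  Job 3: p=8, d=19, C=28, tardiness=max(0,28-19)=9
  Job 4: p=3, d=25, C=31, tardiness=max(0,31-25)=6
Total tardiness = 20

20


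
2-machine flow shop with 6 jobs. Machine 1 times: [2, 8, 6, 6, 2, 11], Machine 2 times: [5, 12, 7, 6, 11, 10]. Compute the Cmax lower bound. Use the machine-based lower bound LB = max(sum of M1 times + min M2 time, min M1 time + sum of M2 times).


LB1 = sum(M1 times) + min(M2 times) = 35 + 5 = 40
LB2 = min(M1 times) + sum(M2 times) = 2 + 51 = 53
Lower bound = max(LB1, LB2) = max(40, 53) = 53

53


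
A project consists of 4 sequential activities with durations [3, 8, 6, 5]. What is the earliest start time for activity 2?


Activity 2 starts after activities 1 through 1 complete.
Predecessor durations: [3]
ES = 3 = 3

3


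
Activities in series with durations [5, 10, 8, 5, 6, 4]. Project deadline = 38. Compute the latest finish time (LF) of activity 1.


LF(activity 1) = deadline - sum of successor durations
Successors: activities 2 through 6 with durations [10, 8, 5, 6, 4]
Sum of successor durations = 33
LF = 38 - 33 = 5

5


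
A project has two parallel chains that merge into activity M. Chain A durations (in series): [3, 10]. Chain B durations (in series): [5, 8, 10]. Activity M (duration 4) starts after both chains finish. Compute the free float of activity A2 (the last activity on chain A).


ES(A2) = sum of predecessors on chain A = 3
EF(A2) = ES + duration = 3 + 10 = 13
Successor of A2 is M. ES(M) = max(sum(A), sum(B)) = max(13, 23) = 23
Free float = ES(successor) - EF(current) = 23 - 13 = 10

10


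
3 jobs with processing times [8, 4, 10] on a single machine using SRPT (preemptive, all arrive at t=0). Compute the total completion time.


Since all jobs arrive at t=0, SRPT equals SPT ordering.
SPT order: [4, 8, 10]
Completion times:
  Job 1: p=4, C=4
  Job 2: p=8, C=12
  Job 3: p=10, C=22
Total completion time = 4 + 12 + 22 = 38

38


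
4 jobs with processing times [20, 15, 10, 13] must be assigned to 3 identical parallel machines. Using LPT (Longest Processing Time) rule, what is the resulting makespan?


Sort jobs in decreasing order (LPT): [20, 15, 13, 10]
Assign each job to the least loaded machine:
  Machine 1: jobs [20], load = 20
  Machine 2: jobs [15], load = 15
  Machine 3: jobs [13, 10], load = 23
Makespan = max load = 23

23


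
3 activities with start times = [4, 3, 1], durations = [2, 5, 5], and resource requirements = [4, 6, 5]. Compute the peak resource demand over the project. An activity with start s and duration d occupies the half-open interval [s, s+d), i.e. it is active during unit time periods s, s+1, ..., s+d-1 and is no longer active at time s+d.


Each activity i is active on [start_i, start_i + duration_i).
Compute total resource usage per time slot:
  t=0: active resources = [], total = 0
  t=1: active resources = [5], total = 5
  t=2: active resources = [5], total = 5
  t=3: active resources = [6, 5], total = 11
  t=4: active resources = [4, 6, 5], total = 15
  t=5: active resources = [4, 6, 5], total = 15
  t=6: active resources = [6], total = 6
  t=7: active resources = [6], total = 6
Peak resource demand = 15

15


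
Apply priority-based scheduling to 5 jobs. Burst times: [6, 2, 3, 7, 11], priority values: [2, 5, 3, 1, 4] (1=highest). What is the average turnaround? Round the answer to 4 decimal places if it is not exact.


Sort by priority (ascending = highest first):
Order: [(1, 7), (2, 6), (3, 3), (4, 11), (5, 2)]
Completion times:
  Priority 1, burst=7, C=7
  Priority 2, burst=6, C=13
  Priority 3, burst=3, C=16
  Priority 4, burst=11, C=27
  Priority 5, burst=2, C=29
Average turnaround = 92/5 = 18.4

18.4


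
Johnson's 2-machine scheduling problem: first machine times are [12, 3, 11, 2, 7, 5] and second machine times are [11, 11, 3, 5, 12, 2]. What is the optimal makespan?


Apply Johnson's rule:
  Group 1 (a <= b): [(4, 2, 5), (2, 3, 11), (5, 7, 12)]
  Group 2 (a > b): [(1, 12, 11), (3, 11, 3), (6, 5, 2)]
Optimal job order: [4, 2, 5, 1, 3, 6]
Schedule:
  Job 4: M1 done at 2, M2 done at 7
  Job 2: M1 done at 5, M2 done at 18
  Job 5: M1 done at 12, M2 done at 30
  Job 1: M1 done at 24, M2 done at 41
  Job 3: M1 done at 35, M2 done at 44
  Job 6: M1 done at 40, M2 done at 46
Makespan = 46

46


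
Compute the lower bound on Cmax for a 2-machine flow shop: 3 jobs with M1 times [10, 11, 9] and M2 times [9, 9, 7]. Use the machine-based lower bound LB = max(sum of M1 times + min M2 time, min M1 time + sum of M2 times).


LB1 = sum(M1 times) + min(M2 times) = 30 + 7 = 37
LB2 = min(M1 times) + sum(M2 times) = 9 + 25 = 34
Lower bound = max(LB1, LB2) = max(37, 34) = 37

37


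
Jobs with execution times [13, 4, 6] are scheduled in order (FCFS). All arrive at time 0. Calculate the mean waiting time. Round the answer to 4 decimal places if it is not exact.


FCFS order (as given): [13, 4, 6]
Waiting times:
  Job 1: wait = 0
  Job 2: wait = 13
  Job 3: wait = 17
Sum of waiting times = 30
Average waiting time = 30/3 = 10.0

10.0


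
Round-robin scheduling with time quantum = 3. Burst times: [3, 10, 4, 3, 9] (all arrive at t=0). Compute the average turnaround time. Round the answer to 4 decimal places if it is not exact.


Time quantum = 3
Execution trace:
  J1 runs 3 units, time = 3
  J2 runs 3 units, time = 6
  J3 runs 3 units, time = 9
  J4 runs 3 units, time = 12
  J5 runs 3 units, time = 15
  J2 runs 3 units, time = 18
  J3 runs 1 units, time = 19
  J5 runs 3 units, time = 22
  J2 runs 3 units, time = 25
  J5 runs 3 units, time = 28
  J2 runs 1 units, time = 29
Finish times: [3, 29, 19, 12, 28]
Average turnaround = 91/5 = 18.2

18.2


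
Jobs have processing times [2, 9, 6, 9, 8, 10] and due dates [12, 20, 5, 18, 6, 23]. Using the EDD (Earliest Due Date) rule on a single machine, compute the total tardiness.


Sort by due date (EDD order): [(6, 5), (8, 6), (2, 12), (9, 18), (9, 20), (10, 23)]
Compute completion times and tardiness:
  Job 1: p=6, d=5, C=6, tardiness=max(0,6-5)=1
  Job 2: p=8, d=6, C=14, tardiness=max(0,14-6)=8
  Job 3: p=2, d=12, C=16, tardiness=max(0,16-12)=4
  Job 4: p=9, d=18, C=25, tardiness=max(0,25-18)=7
  Job 5: p=9, d=20, C=34, tardiness=max(0,34-20)=14
  Job 6: p=10, d=23, C=44, tardiness=max(0,44-23)=21
Total tardiness = 55

55


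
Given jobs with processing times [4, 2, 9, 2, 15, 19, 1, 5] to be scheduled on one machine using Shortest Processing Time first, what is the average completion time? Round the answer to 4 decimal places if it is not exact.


Sort jobs by processing time (SPT order): [1, 2, 2, 4, 5, 9, 15, 19]
Compute completion times sequentially:
  Job 1: processing = 1, completes at 1
  Job 2: processing = 2, completes at 3
  Job 3: processing = 2, completes at 5
  Job 4: processing = 4, completes at 9
  Job 5: processing = 5, completes at 14
  Job 6: processing = 9, completes at 23
  Job 7: processing = 15, completes at 38
  Job 8: processing = 19, completes at 57
Sum of completion times = 150
Average completion time = 150/8 = 18.75

18.75


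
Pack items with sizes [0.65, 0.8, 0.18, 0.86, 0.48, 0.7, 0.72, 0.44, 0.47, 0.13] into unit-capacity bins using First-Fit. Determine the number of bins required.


Place items sequentially using First-Fit:
  Item 0.65 -> new Bin 1
  Item 0.8 -> new Bin 2
  Item 0.18 -> Bin 1 (now 0.83)
  Item 0.86 -> new Bin 3
  Item 0.48 -> new Bin 4
  Item 0.7 -> new Bin 5
  Item 0.72 -> new Bin 6
  Item 0.44 -> Bin 4 (now 0.92)
  Item 0.47 -> new Bin 7
  Item 0.13 -> Bin 1 (now 0.96)
Total bins used = 7

7


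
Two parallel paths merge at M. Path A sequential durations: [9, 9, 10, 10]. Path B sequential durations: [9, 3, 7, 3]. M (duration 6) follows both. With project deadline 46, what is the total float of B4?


Forward pass: ES(B4) = sum of predecessors on chain B = 19
EF = ES + duration = 19 + 3 = 22
Backward pass: LF(M) = deadline = 46; LS(M) = 46 - 6 = 40
LF(B4) = LS(M) - sum(successors on chain B) = 40 - 0 = 40
LS = LF - duration = 40 - 3 = 37
Total float = LS - ES = 37 - 19 = 18

18


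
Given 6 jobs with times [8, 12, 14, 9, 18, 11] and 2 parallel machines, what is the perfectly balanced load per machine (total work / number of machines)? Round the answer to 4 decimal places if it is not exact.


Total processing time = 8 + 12 + 14 + 9 + 18 + 11 = 72
Number of machines = 2
Ideal balanced load = 72 / 2 = 36.0

36.0


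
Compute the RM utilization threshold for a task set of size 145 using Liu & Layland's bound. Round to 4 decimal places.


Compute 2^(1/145) = 1.0047917694
Subtract 1: 1.0047917694 - 1 = 0.0047917694
Multiply by n: 145 * 0.0047917694 = 0.6948065630
Round to 4 dp: 0.6948

0.6948


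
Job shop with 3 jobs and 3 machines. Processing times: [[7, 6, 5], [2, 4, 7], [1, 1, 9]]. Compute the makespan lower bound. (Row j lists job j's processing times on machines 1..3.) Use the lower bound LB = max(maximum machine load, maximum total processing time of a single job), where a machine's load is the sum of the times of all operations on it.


Machine loads:
  Machine 1: 7 + 2 + 1 = 10
  Machine 2: 6 + 4 + 1 = 11
  Machine 3: 5 + 7 + 9 = 21
Max machine load = 21
Job totals:
  Job 1: 18
  Job 2: 13
  Job 3: 11
Max job total = 18
Lower bound = max(21, 18) = 21

21


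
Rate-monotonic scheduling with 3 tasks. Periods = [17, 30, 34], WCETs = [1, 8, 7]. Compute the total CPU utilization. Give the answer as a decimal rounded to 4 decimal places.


Compute individual utilizations (exact fractions):
  Task 1: C/T = 1/17 (approx. 0.0588)
  Task 2: C/T = 8/30 = 4/15 (approx. 0.2667)
  Task 3: C/T = 7/34 (approx. 0.2059)
Total utilization U = 1/17 + 4/15 + 7/34 = 271/510
Rounded to 4 decimal places: U = 0.5314
RM (Liu & Layland) bound for 3 tasks = 0.779763; compare with U = 271/510 (approx. 0.531373)
U <= bound, so schedulable by RM sufficient condition.

0.5314


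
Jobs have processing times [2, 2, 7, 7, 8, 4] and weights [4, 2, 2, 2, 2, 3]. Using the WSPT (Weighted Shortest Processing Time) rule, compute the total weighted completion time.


Compute p/w ratios and sort ascending (WSPT): [(2, 4), (2, 2), (4, 3), (7, 2), (7, 2), (8, 2)]
Compute weighted completion times:
  Job (p=2,w=4): C=2, w*C=4*2=8
  Job (p=2,w=2): C=4, w*C=2*4=8
  Job (p=4,w=3): C=8, w*C=3*8=24
  Job (p=7,w=2): C=15, w*C=2*15=30
  Job (p=7,w=2): C=22, w*C=2*22=44
  Job (p=8,w=2): C=30, w*C=2*30=60
Total weighted completion time = 174

174


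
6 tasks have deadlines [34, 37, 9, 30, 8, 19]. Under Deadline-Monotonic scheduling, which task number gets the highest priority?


Sort tasks by relative deadline (ascending):
  Task 5: deadline = 8
  Task 3: deadline = 9
  Task 6: deadline = 19
  Task 4: deadline = 30
  Task 1: deadline = 34
  Task 2: deadline = 37
Priority order (highest first): [5, 3, 6, 4, 1, 2]
Highest priority task = 5

5


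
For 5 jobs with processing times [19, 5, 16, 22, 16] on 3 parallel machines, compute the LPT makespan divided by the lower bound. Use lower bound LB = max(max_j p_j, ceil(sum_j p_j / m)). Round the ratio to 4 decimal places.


LPT order: [22, 19, 16, 16, 5]
Machine loads after assignment: [22, 24, 32]
LPT makespan = 32
Lower bound = max(max_job, ceil(total/3)) = max(22, 26) = 26
Ratio = 32 / 26 = 1.2308

1.2308


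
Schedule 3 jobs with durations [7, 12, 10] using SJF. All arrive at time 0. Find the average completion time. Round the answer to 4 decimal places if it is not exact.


SJF order (ascending): [7, 10, 12]
Completion times:
  Job 1: burst=7, C=7
  Job 2: burst=10, C=17
  Job 3: burst=12, C=29
Average completion = 53/3 = 17.6667

17.6667


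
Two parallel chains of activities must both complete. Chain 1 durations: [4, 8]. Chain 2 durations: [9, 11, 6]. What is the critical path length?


Path A total = 4 + 8 = 12
Path B total = 9 + 11 + 6 = 26
Critical path = longest path = max(12, 26) = 26

26


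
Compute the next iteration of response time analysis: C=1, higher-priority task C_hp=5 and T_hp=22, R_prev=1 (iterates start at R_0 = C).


R_next = C + ceil(R_prev / T_hp) * C_hp
ceil(1 / 22) = ceil(0.0455) = 1
Interference = 1 * 5 = 5
R_next = 1 + 5 = 6

6


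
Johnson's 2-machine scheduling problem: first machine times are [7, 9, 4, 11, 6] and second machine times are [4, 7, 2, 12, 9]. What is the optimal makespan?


Apply Johnson's rule:
  Group 1 (a <= b): [(5, 6, 9), (4, 11, 12)]
  Group 2 (a > b): [(2, 9, 7), (1, 7, 4), (3, 4, 2)]
Optimal job order: [5, 4, 2, 1, 3]
Schedule:
  Job 5: M1 done at 6, M2 done at 15
  Job 4: M1 done at 17, M2 done at 29
  Job 2: M1 done at 26, M2 done at 36
  Job 1: M1 done at 33, M2 done at 40
  Job 3: M1 done at 37, M2 done at 42
Makespan = 42

42


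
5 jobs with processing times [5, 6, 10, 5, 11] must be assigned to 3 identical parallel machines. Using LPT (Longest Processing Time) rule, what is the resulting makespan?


Sort jobs in decreasing order (LPT): [11, 10, 6, 5, 5]
Assign each job to the least loaded machine:
  Machine 1: jobs [11], load = 11
  Machine 2: jobs [10, 5], load = 15
  Machine 3: jobs [6, 5], load = 11
Makespan = max load = 15

15


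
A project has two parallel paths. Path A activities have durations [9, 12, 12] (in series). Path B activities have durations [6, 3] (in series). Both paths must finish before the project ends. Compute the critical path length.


Path A total = 9 + 12 + 12 = 33
Path B total = 6 + 3 = 9
Critical path = longest path = max(33, 9) = 33

33


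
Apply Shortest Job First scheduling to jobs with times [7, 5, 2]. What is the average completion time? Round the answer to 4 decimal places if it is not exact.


SJF order (ascending): [2, 5, 7]
Completion times:
  Job 1: burst=2, C=2
  Job 2: burst=5, C=7
  Job 3: burst=7, C=14
Average completion = 23/3 = 7.6667

7.6667


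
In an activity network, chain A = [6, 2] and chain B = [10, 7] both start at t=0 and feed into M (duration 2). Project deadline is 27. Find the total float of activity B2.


Forward pass: ES(B2) = sum of predecessors on chain B = 10
EF = ES + duration = 10 + 7 = 17
Backward pass: LF(M) = deadline = 27; LS(M) = 27 - 2 = 25
LF(B2) = LS(M) - sum(successors on chain B) = 25 - 0 = 25
LS = LF - duration = 25 - 7 = 18
Total float = LS - ES = 18 - 10 = 8

8


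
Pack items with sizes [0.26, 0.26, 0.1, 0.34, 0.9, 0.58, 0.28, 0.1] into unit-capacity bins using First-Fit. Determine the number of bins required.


Place items sequentially using First-Fit:
  Item 0.26 -> new Bin 1
  Item 0.26 -> Bin 1 (now 0.52)
  Item 0.1 -> Bin 1 (now 0.62)
  Item 0.34 -> Bin 1 (now 0.96)
  Item 0.9 -> new Bin 2
  Item 0.58 -> new Bin 3
  Item 0.28 -> Bin 3 (now 0.86)
  Item 0.1 -> Bin 2 (now 1.0)
Total bins used = 3

3


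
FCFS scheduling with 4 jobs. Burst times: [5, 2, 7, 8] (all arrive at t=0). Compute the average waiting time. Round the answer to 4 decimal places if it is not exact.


FCFS order (as given): [5, 2, 7, 8]
Waiting times:
  Job 1: wait = 0
  Job 2: wait = 5
  Job 3: wait = 7
  Job 4: wait = 14
Sum of waiting times = 26
Average waiting time = 26/4 = 6.5

6.5


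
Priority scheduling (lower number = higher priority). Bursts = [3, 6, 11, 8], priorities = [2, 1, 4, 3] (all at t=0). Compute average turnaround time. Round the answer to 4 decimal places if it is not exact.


Sort by priority (ascending = highest first):
Order: [(1, 6), (2, 3), (3, 8), (4, 11)]
Completion times:
  Priority 1, burst=6, C=6
  Priority 2, burst=3, C=9
  Priority 3, burst=8, C=17
  Priority 4, burst=11, C=28
Average turnaround = 60/4 = 15.0

15.0


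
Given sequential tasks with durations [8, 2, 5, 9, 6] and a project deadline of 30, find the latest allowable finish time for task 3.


LF(activity 3) = deadline - sum of successor durations
Successors: activities 4 through 5 with durations [9, 6]
Sum of successor durations = 15
LF = 30 - 15 = 15

15


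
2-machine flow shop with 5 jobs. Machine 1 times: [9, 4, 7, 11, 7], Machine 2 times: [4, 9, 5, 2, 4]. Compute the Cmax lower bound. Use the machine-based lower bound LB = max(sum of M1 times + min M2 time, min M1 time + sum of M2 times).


LB1 = sum(M1 times) + min(M2 times) = 38 + 2 = 40
LB2 = min(M1 times) + sum(M2 times) = 4 + 24 = 28
Lower bound = max(LB1, LB2) = max(40, 28) = 40

40


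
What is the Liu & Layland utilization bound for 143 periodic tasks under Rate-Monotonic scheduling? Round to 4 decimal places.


Compute 2^(1/143) = 1.0048589497
Subtract 1: 1.0048589497 - 1 = 0.0048589497
Multiply by n: 143 * 0.0048589497 = 0.6948298071
Round to 4 dp: 0.6948

0.6948


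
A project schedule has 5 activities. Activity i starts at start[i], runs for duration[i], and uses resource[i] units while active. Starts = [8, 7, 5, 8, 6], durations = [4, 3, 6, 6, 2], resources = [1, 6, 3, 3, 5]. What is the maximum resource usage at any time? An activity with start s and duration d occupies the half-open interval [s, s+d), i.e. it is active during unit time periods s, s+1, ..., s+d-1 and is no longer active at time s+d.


Each activity i is active on [start_i, start_i + duration_i).
Compute total resource usage per time slot:
  t=0: active resources = [], total = 0
  t=1: active resources = [], total = 0
  t=2: active resources = [], total = 0
  t=3: active resources = [], total = 0
  t=4: active resources = [], total = 0
  t=5: active resources = [3], total = 3
  t=6: active resources = [3, 5], total = 8
  t=7: active resources = [6, 3, 5], total = 14
  t=8: active resources = [1, 6, 3, 3], total = 13
  t=9: active resources = [1, 6, 3, 3], total = 13
  t=10: active resources = [1, 3, 3], total = 7
  t=11: active resources = [1, 3], total = 4
  t=12: active resources = [3], total = 3
  t=13: active resources = [3], total = 3
Peak resource demand = 14

14


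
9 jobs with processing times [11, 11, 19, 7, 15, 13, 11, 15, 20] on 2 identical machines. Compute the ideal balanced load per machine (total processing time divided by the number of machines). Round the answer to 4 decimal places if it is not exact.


Total processing time = 11 + 11 + 19 + 7 + 15 + 13 + 11 + 15 + 20 = 122
Number of machines = 2
Ideal balanced load = 122 / 2 = 61.0

61.0


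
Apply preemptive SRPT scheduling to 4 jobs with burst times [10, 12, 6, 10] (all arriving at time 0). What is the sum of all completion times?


Since all jobs arrive at t=0, SRPT equals SPT ordering.
SPT order: [6, 10, 10, 12]
Completion times:
  Job 1: p=6, C=6
  Job 2: p=10, C=16
  Job 3: p=10, C=26
  Job 4: p=12, C=38
Total completion time = 6 + 16 + 26 + 38 = 86

86


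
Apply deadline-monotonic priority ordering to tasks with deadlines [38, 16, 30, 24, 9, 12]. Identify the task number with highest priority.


Sort tasks by relative deadline (ascending):
  Task 5: deadline = 9
  Task 6: deadline = 12
  Task 2: deadline = 16
  Task 4: deadline = 24
  Task 3: deadline = 30
  Task 1: deadline = 38
Priority order (highest first): [5, 6, 2, 4, 3, 1]
Highest priority task = 5

5


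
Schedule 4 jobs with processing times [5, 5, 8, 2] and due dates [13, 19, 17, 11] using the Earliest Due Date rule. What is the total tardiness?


Sort by due date (EDD order): [(2, 11), (5, 13), (8, 17), (5, 19)]
Compute completion times and tardiness:
  Job 1: p=2, d=11, C=2, tardiness=max(0,2-11)=0
  Job 2: p=5, d=13, C=7, tardiness=max(0,7-13)=0
  Job 3: p=8, d=17, C=15, tardiness=max(0,15-17)=0
  Job 4: p=5, d=19, C=20, tardiness=max(0,20-19)=1
Total tardiness = 1

1


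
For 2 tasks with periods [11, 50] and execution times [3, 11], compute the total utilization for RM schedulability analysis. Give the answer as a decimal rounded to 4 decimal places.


Compute individual utilizations (exact fractions):
  Task 1: C/T = 3/11 (approx. 0.2727)
  Task 2: C/T = 11/50 (approx. 0.22)
Total utilization U = 3/11 + 11/50 = 271/550
Rounded to 4 decimal places: U = 0.4927
RM (Liu & Layland) bound for 2 tasks = 0.828427; compare with U = 271/550 (approx. 0.492727)
U <= bound, so schedulable by RM sufficient condition.

0.4927


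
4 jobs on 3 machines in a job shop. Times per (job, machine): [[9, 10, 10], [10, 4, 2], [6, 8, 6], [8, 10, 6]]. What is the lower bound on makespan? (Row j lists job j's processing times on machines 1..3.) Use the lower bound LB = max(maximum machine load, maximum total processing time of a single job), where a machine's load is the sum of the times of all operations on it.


Machine loads:
  Machine 1: 9 + 10 + 6 + 8 = 33
  Machine 2: 10 + 4 + 8 + 10 = 32
  Machine 3: 10 + 2 + 6 + 6 = 24
Max machine load = 33
Job totals:
  Job 1: 29
  Job 2: 16
  Job 3: 20
  Job 4: 24
Max job total = 29
Lower bound = max(33, 29) = 33

33


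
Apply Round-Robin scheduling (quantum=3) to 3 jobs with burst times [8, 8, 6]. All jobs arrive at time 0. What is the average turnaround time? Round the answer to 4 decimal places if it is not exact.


Time quantum = 3
Execution trace:
  J1 runs 3 units, time = 3
  J2 runs 3 units, time = 6
  J3 runs 3 units, time = 9
  J1 runs 3 units, time = 12
  J2 runs 3 units, time = 15
  J3 runs 3 units, time = 18
  J1 runs 2 units, time = 20
  J2 runs 2 units, time = 22
Finish times: [20, 22, 18]
Average turnaround = 60/3 = 20.0

20.0


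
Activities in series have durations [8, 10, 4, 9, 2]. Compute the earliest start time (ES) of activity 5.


Activity 5 starts after activities 1 through 4 complete.
Predecessor durations: [8, 10, 4, 9]
ES = 8 + 10 + 4 + 9 = 31

31


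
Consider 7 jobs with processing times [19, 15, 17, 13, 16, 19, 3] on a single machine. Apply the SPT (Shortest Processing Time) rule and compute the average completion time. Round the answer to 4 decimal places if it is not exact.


Sort jobs by processing time (SPT order): [3, 13, 15, 16, 17, 19, 19]
Compute completion times sequentially:
  Job 1: processing = 3, completes at 3
  Job 2: processing = 13, completes at 16
  Job 3: processing = 15, completes at 31
  Job 4: processing = 16, completes at 47
  Job 5: processing = 17, completes at 64
  Job 6: processing = 19, completes at 83
  Job 7: processing = 19, completes at 102
Sum of completion times = 346
Average completion time = 346/7 = 49.4286

49.4286


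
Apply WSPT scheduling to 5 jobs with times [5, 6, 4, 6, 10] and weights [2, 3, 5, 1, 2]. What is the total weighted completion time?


Compute p/w ratios and sort ascending (WSPT): [(4, 5), (6, 3), (5, 2), (10, 2), (6, 1)]
Compute weighted completion times:
  Job (p=4,w=5): C=4, w*C=5*4=20
  Job (p=6,w=3): C=10, w*C=3*10=30
  Job (p=5,w=2): C=15, w*C=2*15=30
  Job (p=10,w=2): C=25, w*C=2*25=50
  Job (p=6,w=1): C=31, w*C=1*31=31
Total weighted completion time = 161

161


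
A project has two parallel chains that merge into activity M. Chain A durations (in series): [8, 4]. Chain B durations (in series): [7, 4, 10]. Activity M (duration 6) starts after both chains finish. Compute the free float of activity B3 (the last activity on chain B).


ES(B3) = sum of predecessors on chain B = 11
EF(B3) = ES + duration = 11 + 10 = 21
Successor of B3 is M. ES(M) = max(sum(A), sum(B)) = max(12, 21) = 21
Free float = ES(successor) - EF(current) = 21 - 21 = 0

0
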